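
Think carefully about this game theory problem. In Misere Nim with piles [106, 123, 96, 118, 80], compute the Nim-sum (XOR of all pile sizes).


We need the XOR (exclusive or) of all pile sizes.
After XOR-ing pile 1 (size 106): 0 XOR 106 = 106
After XOR-ing pile 2 (size 123): 106 XOR 123 = 17
After XOR-ing pile 3 (size 96): 17 XOR 96 = 113
After XOR-ing pile 4 (size 118): 113 XOR 118 = 7
After XOR-ing pile 5 (size 80): 7 XOR 80 = 87
The Nim-value of this position is 87.

87


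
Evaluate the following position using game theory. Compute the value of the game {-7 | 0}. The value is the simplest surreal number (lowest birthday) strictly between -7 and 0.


Left options: {-7}, max = -7
Right options: {0}, min = 0
All options are numbers and max(Left) < min(Right), so by the simplicity theorem the value is the simplest (earliest-born) number strictly between -7 and 0.
Integers -6 through -1 all lie strictly between -7 and 0.
Among integers, the simplest (lowest birthday = smallest |n|; 0 is born on day 0, +-n on day n) is -1.
No non-integer in the interval can be simpler: if x is a non-integer in the interval, then floor(x) or ceil(x) also lies in the interval (the interval contains an integer), and both are proper prefixes of x's sign expansion, i.e. born earlier. So the game value is -1.
Game value = -1

-1


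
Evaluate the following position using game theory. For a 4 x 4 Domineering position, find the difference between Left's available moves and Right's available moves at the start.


Board is 4 x 4 (rows x cols).
Left (vertical) placements: (rows-1) * cols = 3 * 4 = 12
Right (horizontal) placements: rows * (cols-1) = 4 * 3 = 12
Advantage = Left - Right = 12 - 12 = 0

0


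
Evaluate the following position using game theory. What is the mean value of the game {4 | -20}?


Game = {4 | -20}, a switch {a | b} with numbers a > b.
Its thermograph has left wall a - t and right wall b + t, which meet at t = (a - b)/2, where both equal (a + b)/2. So the mast (mean value) is at (a + b)/2.
Mean = (4 + (-20))/2 = -16/2 = -8

-8


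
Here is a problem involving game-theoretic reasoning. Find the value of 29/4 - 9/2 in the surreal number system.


x = 29/4, y = 9/2
Converting to common denominator: 4
x = 29/4, y = 18/4
x - y = 29/4 - 9/2 = 11/4

11/4


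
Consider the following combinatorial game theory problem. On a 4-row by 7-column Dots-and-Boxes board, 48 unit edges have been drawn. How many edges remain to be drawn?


Grid: 4 x 7 boxes, i.e. 5 rows and 8 columns of dots.
Horizontal edges: (rows + 1) * cols = 5 * 7 = 35
Vertical edges: rows * (cols + 1) = 4 * 8 = 32
Total edges: 35 + 32 = 67
Edges drawn: 48
Remaining: 67 - 48 = 19

19


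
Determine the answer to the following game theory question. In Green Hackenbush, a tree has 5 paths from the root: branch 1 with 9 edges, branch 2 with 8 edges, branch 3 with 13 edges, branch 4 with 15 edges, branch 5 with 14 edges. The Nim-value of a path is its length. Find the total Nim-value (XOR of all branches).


The tree has 5 branches from the ground vertex.
In Green Hackenbush, the Nim-value of a simple path of length k is k.
Branch 1: length 9, Nim-value = 9
Branch 2: length 8, Nim-value = 8
Branch 3: length 13, Nim-value = 13
Branch 4: length 15, Nim-value = 15
Branch 5: length 14, Nim-value = 14
Total Nim-value = XOR of all branch values:
0 XOR 9 = 9
9 XOR 8 = 1
1 XOR 13 = 12
12 XOR 15 = 3
3 XOR 14 = 13
Nim-value of the tree = 13

13


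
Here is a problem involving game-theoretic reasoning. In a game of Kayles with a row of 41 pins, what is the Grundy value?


Kayles: a move removes 1 or 2 adjacent pins from a contiguous row.
Removing pins from a row of k leaves two independent rows (a, b) with a + b = k - 1 (one pin) or a + b = k - 2 (two pins); an end removal gives a = 0.
By Sprague-Grundy, G(k) = mex{ G(a) XOR G(b) } over all these splits. G(0) = 0.
G(1): splits (0,0):0^0=0 -> mex({0}) = 1
G(2): splits (0,1):0^1=1 (0,0):0^0=0 -> mex({0, 1}) = 2
G(3): splits (0,2):0^2=2 (1,1):1^1=0 (0,1):0^1=1 -> mex({0, 1, 2}) = 3
G(4): splits (0,3):0^3=3 (1,2):1^2=3 (0,2):0^2=2 (1,1):1^1=0 -> mex({0, 2, 3}) = 1
G(5): splits (0,4):0^1=1 (1,3):1^3=2 (2,2):2^2=0 (0,3):0^3=3 (1,2):1^2=3 -> mex({0, 1, 2, 3}) = 4
G(6) = mex({0, 1, 2, 4}) = 3
G(7) = mex({0, 1, 3, 4, 5}) = 2
G(8) = mex({0, 2, 3, 5, 6}) = 1
G(9) = mex({0, 1, 2, 3, 6, 7}) = 4
G(10) = mex({0, 1, 3, 4, 5, 7}) = 2
G(11) = mex({0, 1, 2, 3, 4, 5}) = 6
G(12) = mex({0, 1, 2, 3, 5, 6, 7}) = 4
G(13) = mex({0, 2, 3, 4, 6, 7}) = 1
G(14) = mex({0, 1, 4, 5, 6, 7}) = 2
G(15) = mex({0, 1, 2, 3, 4, 5, 6}) = 7
G(16) = mex({0, 2, 3, 5, 6, 7}) = 1
G(17) = mex({0, 1, 2, 3, 5, 6, 7}) = 4
G(18) = mex({0, 1, 2, 4, 5, 6}) = 3
G(19) = mex({0, 1, 3, 4, 5, 7}) = 2
G(20) = mex({0, 2, 3, 4, 5, 6, 7}) = 1
G(21) = mex({0, 1, 2, 3, 5, 6, 7}) = 4
G(22) = mex({0, 1, 2, 3, 4, 5, 7}) = 6
G(23) = mex({0, 1, 2, 3, 4, 5, 6}) = 7
G(24) = mex({0, 1, 2, 3, 5, 6, 7}) = 4
G(25) = mex({0, 2, 3, 4, 6, 7}) = 1
G(26) = mex({0, 1, 3, 4, 5, 6, 7}) = 2
G(27) = mex({0, 1, 2, 3, 4, 5, 6, 7}) = 8
G(28) = mex({0, 1, 2, 3, 4, 6, 7, 8}) = 5
G(29) = mex({0, 1, 2, 3, 5, 6, 7, 8, 9}) = 4
G(30) = mex({0, 1, 2, 3, 4, 5, 6, 9, 10}) = 7
G(31) = mex({0, 1, 3, 4, 5, 7, 10, 11}) = 2
G(32) = mex({0, 2, 3, 4, 5, 6, 7, 9, 11}) = 1
G(33) = mex({0, 1, 2, 3, 4, 5, 6, 7, 9, 12}) = 8
G(34) = mex({0, 1, 2, 3, 4, 5, 7, 8, 11, 12}) = 6
G(35) = mex({0, 1, 2, 3, 4, 5, 6, 8, 9, 10, 11}) = 7
G(36) = mex({0, 1, 2, 3, 5, 6, 7, 9, 10}) = 4
G(37) = mex({0, 2, 3, 4, 6, 7, 9, 10, 11, 12}) = 1
G(38) = mex({0, 1, 3, 4, 5, 6, 7, 9, 10, 11, 12}) = 2
G(39) = mex({0, 1, 2, 4, 5, 6, 7, 9, 10, 12, 14}) = 3
G(40) = mex({0, 2, 3, 4, 6, 7, 11, 12, 14}) = 1
G(41) = mex({0, 1, 2, 3, 5, 6, 7, 9, 10, 11, 12}) = 4
Therefore G(41) = 4.

4


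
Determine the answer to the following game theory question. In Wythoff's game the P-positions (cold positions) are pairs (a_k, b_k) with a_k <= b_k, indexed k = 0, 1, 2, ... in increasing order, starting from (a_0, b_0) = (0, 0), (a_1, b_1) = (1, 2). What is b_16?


By Wythoff's theorem, a_k = floor(k * phi) and b_k = floor(k * phi^2) = a_k + k, where phi = (1 + sqrt(5))/2 is the golden ratio.
phi = (1 + sqrt(5))/2 = 1.618034
phi^2 = phi + 1 = 2.618034
k = 16
k * phi^2 = 16 * 2.618034 = 41.888544
b_16 = floor(k * phi^2) = 41 (check: a_16 + k = 25 + 16 = 41)

41


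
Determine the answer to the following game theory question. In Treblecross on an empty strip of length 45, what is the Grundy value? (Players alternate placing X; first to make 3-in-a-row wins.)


Treblecross: place X on empty cells; 3-in-a-row wins.
Playing within two cells of an existing X lets the opponent win at once, so sensible play treats the cells i-2..i+2 around each X as dead. The player left with no safe cell loses, so this is a normal-play take-away game on strips of safe cells.
Placing X at cell i (0-indexed) of a strip of k safe cells leaves independent strips of sizes max(0, i-2) and max(0, k-i-3). Hence G(k) = mex{ G(max(0,i-2)) XOR G(max(0,k-i-3)) : 0 <= i < k }, with G(0) = 0.
G(1): splits (0,0):0^0=0 -> mex({0}) = 1
G(2): splits (0,0):0^0=0 -> mex({0}) = 1
G(3): splits (0,0):0^0=0 -> mex({0}) = 1
G(4): splits (0,1):0^1=1 (0,0):0^0=0 -> mex({0, 1}) = 2
G(5): splits (0,2):0^1=1 (0,1):0^1=1 (0,0):0^0=0 -> mex({0, 1}) = 2
G(6) = mex({1}) = 0
G(7) = mex({0, 1, 2}) = 3
G(8) = mex({0, 1, 2}) = 3
G(9) = mex({0, 2}) = 1
G(10) = mex({0, 2, 3}) = 1
G(11) = mex({0, 3}) = 1
G(12) = mex({1, 3}) = 0
G(13) = mex({0, 1, 2, 3}) = 4
G(14) = mex({0, 1, 2}) = 3
G(15) = mex({0, 1, 2}) = 3
G(16) = mex({0, 1, 2, 4}) = 3
G(17) = mex({0, 1, 3, 4}) = 2
G(18) = mex({0, 1, 3, 4}) = 2
G(19) = mex({0, 1, 3, 5}) = 2
G(20) = mex({0, 1, 2, 3, 5}) = 4
G(21) = mex({0, 1, 2, 3, 5}) = 4
G(22) = mex({1, 2, 6}) = 0
G(23) = mex({0, 1, 2, 3, 4, 6}) = 5
G(24) = mex({0, 1, 2, 3, 4}) = 5
G(25) = mex({0, 1, 3, 4, 7}) = 2
G(26) = mex({0, 1, 3, 4, 5, 7}) = 2
G(27) = mex({0, 1, 3, 5}) = 2
G(28) = mex({0, 1, 2, 5}) = 3
G(29) = mex({0, 1, 2, 4, 5, 6}) = 3
G(30) = mex({1, 2, 4, 6}) = 0
G(31) = mex({0, 1, 2, 3, 4, 6}) = 5
G(32) = mex({1, 2, 3, 4, 7}) = 0
G(33) = mex({0, 3, 7}) = 1
G(34) = mex({0, 2, 3, 5, 7}) = 1
G(35) = mex({0, 2, 3, 5, 6}) = 1
G(36) = mex({0, 1, 2, 5, 6}) = 3
G(37) = mex({0, 1, 2, 4, 5, 6}) = 3
G(38) = mex({0, 1, 2, 4}) = 3
G(39) = mex({0, 1, 2, 3, 4, 7}) = 5
G(40) = mex({0, 1, 2, 3, 4, 5, 7}) = 6
G(41) = mex({0, 1, 2, 3, 5, 7}) = 4
G(42) = mex({0, 1, 2, 3, 5, 6, 7}) = 4
G(43) = mex({0, 2, 3, 5, 6}) = 1
G(44) = mex({1, 2, 3, 4, 5, 6}) = 0
G(45) = mex({0, 1, 2, 3, 4, 6, 7}) = 5
Therefore G(45) = 5.

5


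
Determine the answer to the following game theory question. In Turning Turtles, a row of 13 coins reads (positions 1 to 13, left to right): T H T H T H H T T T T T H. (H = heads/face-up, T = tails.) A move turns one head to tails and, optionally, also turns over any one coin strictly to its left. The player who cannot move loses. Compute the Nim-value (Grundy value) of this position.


Coins: T H T H T H H T T T T T H
Key fact: a single head at position k behaves exactly like a Nim heap of size k (turning it to T and optionally flipping a coin at j < k corresponds to moving the heap from k to j, or to 0), and heads combine as a disjunctive sum (two heads at the same place would cancel, matching j XOR j = 0). So the Nim-value is the XOR of the 1-indexed positions of the heads.
Face-up positions (1-indexed): [2, 4, 6, 7, 13]
XOR 0 with 2: 0 XOR 2 = 2
XOR 2 with 4: 2 XOR 4 = 6
XOR 6 with 6: 6 XOR 6 = 0
XOR 0 with 7: 0 XOR 7 = 7
XOR 7 with 13: 7 XOR 13 = 10
Nim-value = 10

10


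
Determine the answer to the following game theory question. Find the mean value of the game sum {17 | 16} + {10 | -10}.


G1 = {17 | 16}, G2 = {10 | -10}
Each is a switch {a | b} with numbers a > b; its mean value is (a + b)/2, and mean value is additive over game sums: m(G1 + G2) = m(G1) + m(G2).
Mean of G1 = (17 + (16))/2 = 33/2 = 33/2
Mean of G2 = (10 + (-10))/2 = 0/2 = 0
Mean of G1 + G2 = 33/2 + 0 = 33/2

33/2


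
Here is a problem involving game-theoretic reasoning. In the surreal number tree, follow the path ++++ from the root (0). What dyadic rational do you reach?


Sign expansion: ++++
Rule: track bounds (lo, hi), initially (-inf, +inf). On '+', the current value becomes lo and we move to the simplest number in (value, hi): value + 1 if hi = +inf, otherwise the midpoint (value + hi)/2. On '-', the current value becomes hi and we move to value - 1 if lo = -inf, otherwise the midpoint (lo + value)/2.
Start at 0.
Step 1: sign = +, move right. Bounds: (0, +inf). Value = 1
Step 2: sign = +, move right. Bounds: (1, +inf). Value = 2
Step 3: sign = +, move right. Bounds: (2, +inf). Value = 3
Step 4: sign = +, move right. Bounds: (3, +inf). Value = 4
The surreal number with sign expansion ++++ is 4.

4


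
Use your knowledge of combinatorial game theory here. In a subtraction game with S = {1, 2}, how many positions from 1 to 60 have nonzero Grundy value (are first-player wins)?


Subtraction set S = {1, 2}, so G(n) = n mod 3.
G(n) = 0 when n is a multiple of 3.
Multiples of 3 in [1, 60]: 20
N-positions (nonzero Grundy) = 60 - 20 = 40

40


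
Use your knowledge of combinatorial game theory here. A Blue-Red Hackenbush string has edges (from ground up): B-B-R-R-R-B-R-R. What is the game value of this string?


Edges (from ground): B-B-R-R-R-B-R-R
By Berlekamp's sign-expansion rule, a Blue-Red Hackenbush stalk has the value of the surreal number whose sign sequence is the edge sequence with B -> + and R -> -.
Sign sequence: ++---+--
Trace the sign expansion in the surreal number tree, starting from 0:
Edge 1: B (sign +) -> bounds (0, +inf), value = 1
Edge 2: B (sign +) -> bounds (1, +inf), value = 2
Edge 3: R (sign -) -> bounds (1, 2), value = 3/2
Edge 4: R (sign -) -> bounds (1, 3/2), value = 5/4
Edge 5: R (sign -) -> bounds (1, 5/4), value = 9/8
Edge 6: B (sign +) -> bounds (9/8, 5/4), value = 19/16
Edge 7: R (sign -) -> bounds (9/8, 19/16), value = 37/32
Edge 8: R (sign -) -> bounds (9/8, 37/32), value = 73/64
Game value = 73/64

73/64


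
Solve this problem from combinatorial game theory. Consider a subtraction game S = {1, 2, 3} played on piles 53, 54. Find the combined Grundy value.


Subtraction set: {1, 2, 3}
For this subtraction set, G(n) = n mod 4 (period = max + 1 = 4).
Pile 1 (size 53): G(53) = 53 mod 4 = 1
Pile 2 (size 54): G(54) = 54 mod 4 = 2
Total Grundy value = XOR of all: 1 XOR 2 = 3

3


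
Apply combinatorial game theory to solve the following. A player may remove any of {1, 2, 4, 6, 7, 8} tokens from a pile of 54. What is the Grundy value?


The subtraction set is S = {1, 2, 4, 6, 7, 8}.
G(k) = mex{ G(k - s) : s in S, s <= k }. We compute iteratively: G(0) = 0.
G(1) = mex({0}) = 1
G(2) = mex({0, 1}) = 2
G(3) = mex({1, 2}) = 0
G(4) = mex({0, 2}) = 1
G(5) = mex({0, 1}) = 2
G(6) = mex({0, 1, 2}) = 3
G(7) = mex({0, 1, 2, 3}) = 4
G(8) = mex({0, 1, 2, 3, 4}) = 5
G(9) = mex({0, 1, 2, 4, 5}) = 3
G(10) = mex({0, 1, 2, 3, 5}) = 4
G(11) = mex({0, 1, 2, 3, 4}) = 5
G(12) = mex({1, 2, 3, 4, 5}) = 0
G(13) = mex({0, 2, 3, 4, 5}) = 1
G(14) = mex({0, 1, 3, 4, 5}) = 2
G(15) = mex({1, 2, 3, 4, 5}) = 0
G(16) = mex({0, 2, 3, 4, 5}) = 1
G(17) = mex({0, 1, 3, 4, 5}) = 2
G(18) = mex({0, 1, 2, 4, 5}) = 3
G(19) = mex({0, 1, 2, 3, 5}) = 4
Observe that G(12)..G(19) = 0, 1, 2, 0, 1, 2, 3, 4 repeats G(0)..G(7) = 0, 1, 2, 0, 1, 2, 3, 4.
For k >= max(S) = 8, G(k) is determined by the previous 8 values G(k-8)..G(k-1); a window of 8 consecutive values has recurred shifted by 12, so by induction G(k + 12) = G(k) for all k >= 0: the sequence is periodic from the start with period 12.
One period: G(0..11) = 0, 1, 2, 0, 1, 2, 3, 4, 5, 3, 4, 5.
54 mod 12 = 6, so G(54) = G(6) = 3.

3


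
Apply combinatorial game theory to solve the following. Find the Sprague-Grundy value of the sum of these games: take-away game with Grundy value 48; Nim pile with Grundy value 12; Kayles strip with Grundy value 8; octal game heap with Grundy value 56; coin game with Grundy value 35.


By the Sprague-Grundy theorem, the Grundy value of a sum of games is the XOR of individual Grundy values.
take-away game: Grundy value = 48. Running XOR: 0 XOR 48 = 48
Nim pile: Grundy value = 12. Running XOR: 48 XOR 12 = 60
Kayles strip: Grundy value = 8. Running XOR: 60 XOR 8 = 52
octal game heap: Grundy value = 56. Running XOR: 52 XOR 56 = 12
coin game: Grundy value = 35. Running XOR: 12 XOR 35 = 47
The combined Grundy value is 47.

47


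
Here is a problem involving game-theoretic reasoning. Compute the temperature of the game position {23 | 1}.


The game is {23 | 1}, a switch {a | b} with numbers a > b.
Cooling {a | b} by t gives {a - t | b + t}, which stops being hot when a - t = b + t, i.e. at t = (a - b)/2. So the temperature of a switch is (a - b)/2.
Temperature = (Left option - Right option) / 2
= (23 - (1)) / 2
= 22 / 2
= 11

11


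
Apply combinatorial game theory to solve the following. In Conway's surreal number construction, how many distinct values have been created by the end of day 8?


Day 0: {|} = 0 is born. Count = 1.
Day n: the number of surreal numbers born by day n is 2^(n+1) - 1.
By day 0: 2^1 - 1 = 1
By day 1: 2^2 - 1 = 3
By day 2: 2^3 - 1 = 7
By day 3: 2^4 - 1 = 15
By day 4: 2^5 - 1 = 31
By day 5: 2^6 - 1 = 63
By day 6: 2^7 - 1 = 127
By day 7: 2^8 - 1 = 255
By day 8: 2^9 - 1 = 511
By day 8: 511 surreal numbers.

511


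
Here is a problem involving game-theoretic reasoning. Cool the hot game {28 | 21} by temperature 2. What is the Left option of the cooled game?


Original game: {28 | 21} (a switch {a | b} with a > b).
Cooling by t (for t below the temperature (a - b)/2 = 7/2) taxes each move by t: {a | b} cooled by t is {a - t | b + t}.
Cooling amount: t = 2
Cooled Left option: 28 - 2 = 26
Cooled Right option: 21 + 2 = 23
Cooled game: {26 | 23}
Left option = 26

26


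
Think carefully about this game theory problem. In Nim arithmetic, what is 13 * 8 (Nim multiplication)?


Nim multiplication is bilinear over XOR: (u XOR v) * w = (u*w) XOR (v*w).
So we split each operand into its bit components and XOR the pairwise Nim products.
13 = 1 + 4 + 8 (as XOR of powers of 2).
8 = 8 (as XOR of powers of 2).
Using the standard Nim-product table on single bits:
  2*2 = 3,   2*4 = 8,   2*8 = 12,
  4*4 = 6,   4*8 = 11,  8*8 = 13,
and  1*x = x (identity), k*l = l*k (commutative).
Pairwise Nim products:
  1 * 8 = 8
  4 * 8 = 11
  8 * 8 = 13
XOR them: 8 XOR 11 XOR 13 = 14.
Result: 13 * 8 = 14 (in Nim).

14


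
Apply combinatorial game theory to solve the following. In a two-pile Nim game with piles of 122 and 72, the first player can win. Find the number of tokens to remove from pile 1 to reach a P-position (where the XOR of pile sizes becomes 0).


Piles: 122 and 72
Current XOR: 122 XOR 72 = 50 (non-zero, so this is an N-position).
To make the XOR zero, we need to find a move that balances the piles.
For pile 1 (size 122): target = 122 XOR 50 = 72
We reduce pile 1 from 122 to 72.
Tokens removed: 122 - 72 = 50
Verification: 72 XOR 72 = 0

50


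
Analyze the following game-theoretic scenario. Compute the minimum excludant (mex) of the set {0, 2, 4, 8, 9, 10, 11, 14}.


Set = {0, 2, 4, 8, 9, 10, 11, 14}
0 is in the set.
1 is NOT in the set. This is the mex.
mex = 1

1


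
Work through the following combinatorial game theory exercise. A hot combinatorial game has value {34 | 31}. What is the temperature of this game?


The game is {34 | 31}, a switch {a | b} with numbers a > b.
Cooling {a | b} by t gives {a - t | b + t}, which stops being hot when a - t = b + t, i.e. at t = (a - b)/2. So the temperature of a switch is (a - b)/2.
Temperature = (Left option - Right option) / 2
= (34 - (31)) / 2
= 3 / 2
= 3/2

3/2


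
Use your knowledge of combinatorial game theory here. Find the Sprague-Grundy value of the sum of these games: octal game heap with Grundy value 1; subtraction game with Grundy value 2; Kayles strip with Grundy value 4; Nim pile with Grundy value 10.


By the Sprague-Grundy theorem, the Grundy value of a sum of games is the XOR of individual Grundy values.
octal game heap: Grundy value = 1. Running XOR: 0 XOR 1 = 1
subtraction game: Grundy value = 2. Running XOR: 1 XOR 2 = 3
Kayles strip: Grundy value = 4. Running XOR: 3 XOR 4 = 7
Nim pile: Grundy value = 10. Running XOR: 7 XOR 10 = 13
The combined Grundy value is 13.

13


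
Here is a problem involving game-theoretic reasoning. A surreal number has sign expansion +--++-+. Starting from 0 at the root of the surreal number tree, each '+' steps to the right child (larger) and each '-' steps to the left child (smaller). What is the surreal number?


Sign expansion: +--++-+
Rule: track bounds (lo, hi), initially (-inf, +inf). On '+', the current value becomes lo and we move to the simplest number in (value, hi): value + 1 if hi = +inf, otherwise the midpoint (value + hi)/2. On '-', the current value becomes hi and we move to value - 1 if lo = -inf, otherwise the midpoint (lo + value)/2.
Start at 0.
Step 1: sign = +, move right. Bounds: (0, +inf). Value = 1
Step 2: sign = -, move left. Bounds: (0, 1). Value = 1/2
Step 3: sign = -, move left. Bounds: (0, 1/2). Value = 1/4
Step 4: sign = +, move right. Bounds: (1/4, 1/2). Value = 3/8
Step 5: sign = +, move right. Bounds: (3/8, 1/2). Value = 7/16
Step 6: sign = -, move left. Bounds: (3/8, 7/16). Value = 13/32
Step 7: sign = +, move right. Bounds: (13/32, 7/16). Value = 27/64
The surreal number with sign expansion +--++-+ is 27/64.

27/64


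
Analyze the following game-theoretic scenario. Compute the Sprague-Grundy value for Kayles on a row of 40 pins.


Kayles: a move removes 1 or 2 adjacent pins from a contiguous row.
Removing pins from a row of k leaves two independent rows (a, b) with a + b = k - 1 (one pin) or a + b = k - 2 (two pins); an end removal gives a = 0.
By Sprague-Grundy, G(k) = mex{ G(a) XOR G(b) } over all these splits. G(0) = 0.
G(1): splits (0,0):0^0=0 -> mex({0}) = 1
G(2): splits (0,1):0^1=1 (0,0):0^0=0 -> mex({0, 1}) = 2
G(3): splits (0,2):0^2=2 (1,1):1^1=0 (0,1):0^1=1 -> mex({0, 1, 2}) = 3
G(4): splits (0,3):0^3=3 (1,2):1^2=3 (0,2):0^2=2 (1,1):1^1=0 -> mex({0, 2, 3}) = 1
G(5): splits (0,4):0^1=1 (1,3):1^3=2 (2,2):2^2=0 (0,3):0^3=3 (1,2):1^2=3 -> mex({0, 1, 2, 3}) = 4
G(6) = mex({0, 1, 2, 4}) = 3
G(7) = mex({0, 1, 3, 4, 5}) = 2
G(8) = mex({0, 2, 3, 5, 6}) = 1
G(9) = mex({0, 1, 2, 3, 6, 7}) = 4
G(10) = mex({0, 1, 3, 4, 5, 7}) = 2
G(11) = mex({0, 1, 2, 3, 4, 5}) = 6
G(12) = mex({0, 1, 2, 3, 5, 6, 7}) = 4
G(13) = mex({0, 2, 3, 4, 6, 7}) = 1
G(14) = mex({0, 1, 4, 5, 6, 7}) = 2
G(15) = mex({0, 1, 2, 3, 4, 5, 6}) = 7
G(16) = mex({0, 2, 3, 5, 6, 7}) = 1
G(17) = mex({0, 1, 2, 3, 5, 6, 7}) = 4
G(18) = mex({0, 1, 2, 4, 5, 6}) = 3
G(19) = mex({0, 1, 3, 4, 5, 7}) = 2
G(20) = mex({0, 2, 3, 4, 5, 6, 7}) = 1
G(21) = mex({0, 1, 2, 3, 5, 6, 7}) = 4
G(22) = mex({0, 1, 2, 3, 4, 5, 7}) = 6
G(23) = mex({0, 1, 2, 3, 4, 5, 6}) = 7
G(24) = mex({0, 1, 2, 3, 5, 6, 7}) = 4
G(25) = mex({0, 2, 3, 4, 6, 7}) = 1
G(26) = mex({0, 1, 3, 4, 5, 6, 7}) = 2
G(27) = mex({0, 1, 2, 3, 4, 5, 6, 7}) = 8
G(28) = mex({0, 1, 2, 3, 4, 6, 7, 8}) = 5
G(29) = mex({0, 1, 2, 3, 5, 6, 7, 8, 9}) = 4
G(30) = mex({0, 1, 2, 3, 4, 5, 6, 9, 10}) = 7
G(31) = mex({0, 1, 3, 4, 5, 7, 10, 11}) = 2
G(32) = mex({0, 2, 3, 4, 5, 6, 7, 9, 11}) = 1
G(33) = mex({0, 1, 2, 3, 4, 5, 6, 7, 9, 12}) = 8
G(34) = mex({0, 1, 2, 3, 4, 5, 7, 8, 11, 12}) = 6
G(35) = mex({0, 1, 2, 3, 4, 5, 6, 8, 9, 10, 11}) = 7
G(36) = mex({0, 1, 2, 3, 5, 6, 7, 9, 10}) = 4
G(37) = mex({0, 2, 3, 4, 6, 7, 9, 10, 11, 12}) = 1
G(38) = mex({0, 1, 3, 4, 5, 6, 7, 9, 10, 11, 12}) = 2
G(39) = mex({0, 1, 2, 4, 5, 6, 7, 9, 10, 12, 14}) = 3
G(40) = mex({0, 2, 3, 4, 6, 7, 11, 12, 14}) = 1
Therefore G(40) = 1.

1


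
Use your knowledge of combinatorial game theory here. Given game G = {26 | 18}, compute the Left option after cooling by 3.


Original game: {26 | 18} (a switch {a | b} with a > b).
Cooling by t (for t below the temperature (a - b)/2 = 4) taxes each move by t: {a | b} cooled by t is {a - t | b + t}.
Cooling amount: t = 3
Cooled Left option: 26 - 3 = 23
Cooled Right option: 18 + 3 = 21
Cooled game: {23 | 21}
Left option = 23

23


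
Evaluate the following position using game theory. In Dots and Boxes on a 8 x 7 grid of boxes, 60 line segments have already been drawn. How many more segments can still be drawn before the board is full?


Grid: 8 x 7 boxes, i.e. 9 rows and 8 columns of dots.
Horizontal edges: (rows + 1) * cols = 9 * 7 = 63
Vertical edges: rows * (cols + 1) = 8 * 8 = 64
Total edges: 63 + 64 = 127
Edges drawn: 60
Remaining: 127 - 60 = 67

67


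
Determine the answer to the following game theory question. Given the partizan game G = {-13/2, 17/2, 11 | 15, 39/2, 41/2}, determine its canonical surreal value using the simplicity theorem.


Left options: {-13/2, 17/2, 11}, max = 11
Right options: {15, 39/2, 41/2}, min = 15
All options are numbers and max(Left) < min(Right), so by the simplicity theorem the value is the simplest (earliest-born) number strictly between 11 and 15.
Integers 12 through 14 all lie strictly between 11 and 15.
Among integers, the simplest (lowest birthday = smallest |n|; 0 is born on day 0, +-n on day n) is 12.
No non-integer in the interval can be simpler: if x is a non-integer in the interval, then floor(x) or ceil(x) also lies in the interval (the interval contains an integer), and both are proper prefixes of x's sign expansion, i.e. born earlier. So the game value is 12.
Game value = 12

12


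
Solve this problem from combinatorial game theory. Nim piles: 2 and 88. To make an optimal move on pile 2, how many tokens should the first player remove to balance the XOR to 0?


Piles: 2 and 88
Current XOR: 2 XOR 88 = 90 (non-zero, so this is an N-position).
To make the XOR zero, we need to find a move that balances the piles.
For pile 2 (size 88): target = 88 XOR 90 = 2
We reduce pile 2 from 88 to 2.
Tokens removed: 88 - 2 = 86
Verification: 2 XOR 2 = 0

86


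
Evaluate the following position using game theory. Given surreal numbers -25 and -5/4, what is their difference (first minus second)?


x = -25, y = -5/4
Converting to common denominator: 4
x = -100/4, y = -5/4
x - y = -25 - -5/4 = -95/4

-95/4


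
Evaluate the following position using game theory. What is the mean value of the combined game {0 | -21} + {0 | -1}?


G1 = {0 | -21}, G2 = {0 | -1}
Each is a switch {a | b} with numbers a > b; its mean value is (a + b)/2, and mean value is additive over game sums: m(G1 + G2) = m(G1) + m(G2).
Mean of G1 = (0 + (-21))/2 = -21/2 = -21/2
Mean of G2 = (0 + (-1))/2 = -1/2 = -1/2
Mean of G1 + G2 = -21/2 + -1/2 = -11

-11


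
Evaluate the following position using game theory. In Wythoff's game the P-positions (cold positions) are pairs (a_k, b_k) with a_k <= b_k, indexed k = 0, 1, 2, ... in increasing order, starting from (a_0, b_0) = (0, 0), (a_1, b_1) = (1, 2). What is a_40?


By Wythoff's theorem, a_k = floor(k * phi) and b_k = floor(k * phi^2) = a_k + k, where phi = (1 + sqrt(5))/2 is the golden ratio.
phi = (1 + sqrt(5))/2 = 1.618034
k = 40
k * phi = 40 * 1.618034 = 64.721360
a_40 = floor(k * phi) = 64

64


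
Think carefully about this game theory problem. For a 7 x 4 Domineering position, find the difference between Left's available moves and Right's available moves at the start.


Board is 7 x 4 (rows x cols).
Left (vertical) placements: (rows-1) * cols = 6 * 4 = 24
Right (horizontal) placements: rows * (cols-1) = 7 * 3 = 21
Advantage = Left - Right = 24 - 21 = 3

3


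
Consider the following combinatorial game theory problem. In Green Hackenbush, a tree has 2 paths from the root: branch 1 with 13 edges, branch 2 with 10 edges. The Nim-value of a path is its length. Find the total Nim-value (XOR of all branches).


The tree has 2 branches from the ground vertex.
In Green Hackenbush, the Nim-value of a simple path of length k is k.
Branch 1: length 13, Nim-value = 13
Branch 2: length 10, Nim-value = 10
Total Nim-value = XOR of all branch values:
0 XOR 13 = 13
13 XOR 10 = 7
Nim-value of the tree = 7

7


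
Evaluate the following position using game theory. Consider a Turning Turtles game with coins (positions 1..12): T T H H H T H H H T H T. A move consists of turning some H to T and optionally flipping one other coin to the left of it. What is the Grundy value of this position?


Coins: T T H H H T H H H T H T
Key fact: a single head at position k behaves exactly like a Nim heap of size k (turning it to T and optionally flipping a coin at j < k corresponds to moving the heap from k to j, or to 0), and heads combine as a disjunctive sum (two heads at the same place would cancel, matching j XOR j = 0). So the Nim-value is the XOR of the 1-indexed positions of the heads.
Face-up positions (1-indexed): [3, 4, 5, 7, 8, 9, 11]
XOR 0 with 3: 0 XOR 3 = 3
XOR 3 with 4: 3 XOR 4 = 7
XOR 7 with 5: 7 XOR 5 = 2
XOR 2 with 7: 2 XOR 7 = 5
XOR 5 with 8: 5 XOR 8 = 13
XOR 13 with 9: 13 XOR 9 = 4
XOR 4 with 11: 4 XOR 11 = 15
Nim-value = 15

15


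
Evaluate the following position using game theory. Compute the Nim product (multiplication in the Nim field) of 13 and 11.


Nim multiplication is bilinear over XOR: (u XOR v) * w = (u*w) XOR (v*w).
So we split each operand into its bit components and XOR the pairwise Nim products.
13 = 1 + 4 + 8 (as XOR of powers of 2).
11 = 1 + 2 + 8 (as XOR of powers of 2).
Using the standard Nim-product table on single bits:
  2*2 = 3,   2*4 = 8,   2*8 = 12,
  4*4 = 6,   4*8 = 11,  8*8 = 13,
and  1*x = x (identity), k*l = l*k (commutative).
Pairwise Nim products:
  1 * 1 = 1
  1 * 2 = 2
  1 * 8 = 8
  4 * 1 = 4
  4 * 2 = 8
  4 * 8 = 11
  8 * 1 = 8
  8 * 2 = 12
  8 * 8 = 13
XOR them: 1 XOR 2 XOR 8 XOR 4 XOR 8 XOR 11 XOR 8 XOR 12 XOR 13 = 5.
Result: 13 * 11 = 5 (in Nim).

5


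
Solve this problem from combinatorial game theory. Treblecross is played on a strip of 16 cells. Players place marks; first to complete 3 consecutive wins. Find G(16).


Treblecross: place X on empty cells; 3-in-a-row wins.
Playing within two cells of an existing X lets the opponent win at once, so sensible play treats the cells i-2..i+2 around each X as dead. The player left with no safe cell loses, so this is a normal-play take-away game on strips of safe cells.
Placing X at cell i (0-indexed) of a strip of k safe cells leaves independent strips of sizes max(0, i-2) and max(0, k-i-3). Hence G(k) = mex{ G(max(0,i-2)) XOR G(max(0,k-i-3)) : 0 <= i < k }, with G(0) = 0.
G(1): splits (0,0):0^0=0 -> mex({0}) = 1
G(2): splits (0,0):0^0=0 -> mex({0}) = 1
G(3): splits (0,0):0^0=0 -> mex({0}) = 1
G(4): splits (0,1):0^1=1 (0,0):0^0=0 -> mex({0, 1}) = 2
G(5): splits (0,2):0^1=1 (0,1):0^1=1 (0,0):0^0=0 -> mex({0, 1}) = 2
G(6) = mex({1}) = 0
G(7) = mex({0, 1, 2}) = 3
G(8) = mex({0, 1, 2}) = 3
G(9) = mex({0, 2}) = 1
G(10) = mex({0, 2, 3}) = 1
G(11) = mex({0, 3}) = 1
G(12) = mex({1, 3}) = 0
G(13) = mex({0, 1, 2, 3}) = 4
G(14) = mex({0, 1, 2}) = 3
G(15) = mex({0, 1, 2}) = 3
G(16) = mex({0, 1, 2, 4}) = 3
Therefore G(16) = 3.

3


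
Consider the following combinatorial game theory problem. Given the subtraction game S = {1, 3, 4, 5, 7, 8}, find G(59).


The subtraction set is S = {1, 3, 4, 5, 7, 8}.
G(k) = mex{ G(k - s) : s in S, s <= k }. We compute iteratively: G(0) = 0.
G(1) = mex({0}) = 1
G(2) = mex({1}) = 0
G(3) = mex({0}) = 1
G(4) = mex({0, 1}) = 2
G(5) = mex({0, 1, 2}) = 3
G(6) = mex({0, 1, 3}) = 2
G(7) = mex({0, 1, 2}) = 3
G(8) = mex({0, 1, 2, 3}) = 4
G(9) = mex({0, 1, 2, 3, 4}) = 5
G(10) = mex({0, 1, 2, 3, 5}) = 4
G(11) = mex({1, 2, 3, 4}) = 0
G(12) = mex({0, 2, 3, 4, 5}) = 1
G(13) = mex({1, 2, 3, 4, 5}) = 0
G(14) = mex({0, 2, 3, 4, 5}) = 1
G(15) = mex({0, 1, 3, 4}) = 2
G(16) = mex({0, 1, 2, 4, 5}) = 3
G(17) = mex({0, 1, 3, 4, 5}) = 2
G(18) = mex({0, 1, 2, 4}) = 3
Observe that G(11)..G(18) = 0, 1, 0, 1, 2, 3, 2, 3 repeats G(0)..G(7) = 0, 1, 0, 1, 2, 3, 2, 3.
For k >= max(S) = 8, G(k) is determined by the previous 8 values G(k-8)..G(k-1); a window of 8 consecutive values has recurred shifted by 11, so by induction G(k + 11) = G(k) for all k >= 0: the sequence is periodic from the start with period 11.
One period: G(0..10) = 0, 1, 0, 1, 2, 3, 2, 3, 4, 5, 4.
59 mod 11 = 4, so G(59) = G(4) = 2.

2


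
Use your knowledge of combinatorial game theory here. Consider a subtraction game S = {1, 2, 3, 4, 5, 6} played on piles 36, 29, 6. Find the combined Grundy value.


Subtraction set: {1, 2, 3, 4, 5, 6}
For this subtraction set, G(n) = n mod 7 (period = max + 1 = 7).
Pile 1 (size 36): G(36) = 36 mod 7 = 1
Pile 2 (size 29): G(29) = 29 mod 7 = 1
Pile 3 (size 6): G(6) = 6 mod 7 = 6
Total Grundy value = XOR of all: 1 XOR 1 XOR 6 = 6

6


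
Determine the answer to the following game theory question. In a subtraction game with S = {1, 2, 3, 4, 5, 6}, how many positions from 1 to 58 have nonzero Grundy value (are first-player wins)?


Subtraction set S = {1, 2, 3, 4, 5, 6}, so G(n) = n mod 7.
G(n) = 0 when n is a multiple of 7.
Multiples of 7 in [1, 58]: 8
N-positions (nonzero Grundy) = 58 - 8 = 50

50


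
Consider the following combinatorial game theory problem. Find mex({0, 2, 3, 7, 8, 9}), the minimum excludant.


Set = {0, 2, 3, 7, 8, 9}
0 is in the set.
1 is NOT in the set. This is the mex.
mex = 1

1


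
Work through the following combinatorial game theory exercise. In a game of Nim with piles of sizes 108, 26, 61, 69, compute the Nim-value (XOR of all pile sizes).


We need the XOR (exclusive or) of all pile sizes.
After XOR-ing pile 1 (size 108): 0 XOR 108 = 108
After XOR-ing pile 2 (size 26): 108 XOR 26 = 118
After XOR-ing pile 3 (size 61): 118 XOR 61 = 75
After XOR-ing pile 4 (size 69): 75 XOR 69 = 14
The Nim-value of this position is 14.

14


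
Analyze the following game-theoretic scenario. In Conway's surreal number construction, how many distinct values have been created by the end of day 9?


Day 0: {|} = 0 is born. Count = 1.
Day n: the number of surreal numbers born by day n is 2^(n+1) - 1.
By day 0: 2^1 - 1 = 1
By day 1: 2^2 - 1 = 3
By day 2: 2^3 - 1 = 7
By day 3: 2^4 - 1 = 15
By day 4: 2^5 - 1 = 31
By day 5: 2^6 - 1 = 63
By day 6: 2^7 - 1 = 127
By day 7: 2^8 - 1 = 255
By day 8: 2^9 - 1 = 511
By day 9: 2^10 - 1 = 1023
By day 9: 1023 surreal numbers.

1023


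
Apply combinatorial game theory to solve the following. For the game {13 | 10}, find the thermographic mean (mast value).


Game = {13 | 10}, a switch {a | b} with numbers a > b.
Its thermograph has left wall a - t and right wall b + t, which meet at t = (a - b)/2, where both equal (a + b)/2. So the mast (mean value) is at (a + b)/2.
Mean = (13 + (10))/2 = 23/2 = 23/2

23/2


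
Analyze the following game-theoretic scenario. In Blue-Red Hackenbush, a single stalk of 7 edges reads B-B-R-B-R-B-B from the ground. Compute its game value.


Edges (from ground): B-B-R-B-R-B-B
By Berlekamp's sign-expansion rule, a Blue-Red Hackenbush stalk has the value of the surreal number whose sign sequence is the edge sequence with B -> + and R -> -.
Sign sequence: ++-+-++
Trace the sign expansion in the surreal number tree, starting from 0:
Edge 1: B (sign +) -> bounds (0, +inf), value = 1
Edge 2: B (sign +) -> bounds (1, +inf), value = 2
Edge 3: R (sign -) -> bounds (1, 2), value = 3/2
Edge 4: B (sign +) -> bounds (3/2, 2), value = 7/4
Edge 5: R (sign -) -> bounds (3/2, 7/4), value = 13/8
Edge 6: B (sign +) -> bounds (13/8, 7/4), value = 27/16
Edge 7: B (sign +) -> bounds (27/16, 7/4), value = 55/32
Game value = 55/32

55/32


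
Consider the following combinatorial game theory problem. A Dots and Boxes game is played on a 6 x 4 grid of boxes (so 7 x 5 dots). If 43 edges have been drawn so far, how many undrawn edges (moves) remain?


Grid: 6 x 4 boxes, i.e. 7 rows and 5 columns of dots.
Horizontal edges: (rows + 1) * cols = 7 * 4 = 28
Vertical edges: rows * (cols + 1) = 6 * 5 = 30
Total edges: 28 + 30 = 58
Edges drawn: 43
Remaining: 58 - 43 = 15

15


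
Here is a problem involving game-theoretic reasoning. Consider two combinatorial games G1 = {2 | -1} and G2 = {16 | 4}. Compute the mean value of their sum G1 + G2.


G1 = {2 | -1}, G2 = {16 | 4}
Each is a switch {a | b} with numbers a > b; its mean value is (a + b)/2, and mean value is additive over game sums: m(G1 + G2) = m(G1) + m(G2).
Mean of G1 = (2 + (-1))/2 = 1/2 = 1/2
Mean of G2 = (16 + (4))/2 = 20/2 = 10
Mean of G1 + G2 = 1/2 + 10 = 21/2

21/2


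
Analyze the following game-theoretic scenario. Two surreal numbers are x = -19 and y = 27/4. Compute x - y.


x = -19, y = 27/4
Converting to common denominator: 4
x = -76/4, y = 27/4
x - y = -19 - 27/4 = -103/4

-103/4


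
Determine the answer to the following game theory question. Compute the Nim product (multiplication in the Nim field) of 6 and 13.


Nim multiplication is bilinear over XOR: (u XOR v) * w = (u*w) XOR (v*w).
So we split each operand into its bit components and XOR the pairwise Nim products.
6 = 2 + 4 (as XOR of powers of 2).
13 = 1 + 4 + 8 (as XOR of powers of 2).
Using the standard Nim-product table on single bits:
  2*2 = 3,   2*4 = 8,   2*8 = 12,
  4*4 = 6,   4*8 = 11,  8*8 = 13,
and  1*x = x (identity), k*l = l*k (commutative).
Pairwise Nim products:
  2 * 1 = 2
  2 * 4 = 8
  2 * 8 = 12
  4 * 1 = 4
  4 * 4 = 6
  4 * 8 = 11
XOR them: 2 XOR 8 XOR 12 XOR 4 XOR 6 XOR 11 = 15.
Result: 6 * 13 = 15 (in Nim).

15


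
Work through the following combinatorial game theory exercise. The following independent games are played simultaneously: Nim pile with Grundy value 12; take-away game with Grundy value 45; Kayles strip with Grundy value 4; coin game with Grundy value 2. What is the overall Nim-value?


By the Sprague-Grundy theorem, the Grundy value of a sum of games is the XOR of individual Grundy values.
Nim pile: Grundy value = 12. Running XOR: 0 XOR 12 = 12
take-away game: Grundy value = 45. Running XOR: 12 XOR 45 = 33
Kayles strip: Grundy value = 4. Running XOR: 33 XOR 4 = 37
coin game: Grundy value = 2. Running XOR: 37 XOR 2 = 39
The combined Grundy value is 39.

39


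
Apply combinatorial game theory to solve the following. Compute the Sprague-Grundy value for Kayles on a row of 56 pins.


Kayles: a move removes 1 or 2 adjacent pins from a contiguous row.
Removing pins from a row of k leaves two independent rows (a, b) with a + b = k - 1 (one pin) or a + b = k - 2 (two pins); an end removal gives a = 0.
By Sprague-Grundy, G(k) = mex{ G(a) XOR G(b) } over all these splits. G(0) = 0.
G(1): splits (0,0):0^0=0 -> mex({0}) = 1
G(2): splits (0,1):0^1=1 (0,0):0^0=0 -> mex({0, 1}) = 2
G(3): splits (0,2):0^2=2 (1,1):1^1=0 (0,1):0^1=1 -> mex({0, 1, 2}) = 3
G(4): splits (0,3):0^3=3 (1,2):1^2=3 (0,2):0^2=2 (1,1):1^1=0 -> mex({0, 2, 3}) = 1
G(5): splits (0,4):0^1=1 (1,3):1^3=2 (2,2):2^2=0 (0,3):0^3=3 (1,2):1^2=3 -> mex({0, 1, 2, 3}) = 4
G(6) = mex({0, 1, 2, 4}) = 3
G(7) = mex({0, 1, 3, 4, 5}) = 2
G(8) = mex({0, 2, 3, 5, 6}) = 1
G(9) = mex({0, 1, 2, 3, 6, 7}) = 4
G(10) = mex({0, 1, 3, 4, 5, 7}) = 2
G(11) = mex({0, 1, 2, 3, 4, 5}) = 6
G(12) = mex({0, 1, 2, 3, 5, 6, 7}) = 4
G(13) = mex({0, 2, 3, 4, 6, 7}) = 1
G(14) = mex({0, 1, 4, 5, 6, 7}) = 2
G(15) = mex({0, 1, 2, 3, 4, 5, 6}) = 7
G(16) = mex({0, 2, 3, 5, 6, 7}) = 1
G(17) = mex({0, 1, 2, 3, 5, 6, 7}) = 4
G(18) = mex({0, 1, 2, 4, 5, 6}) = 3
G(19) = mex({0, 1, 3, 4, 5, 7}) = 2
G(20) = mex({0, 2, 3, 4, 5, 6, 7}) = 1
G(21) = mex({0, 1, 2, 3, 5, 6, 7}) = 4
G(22) = mex({0, 1, 2, 3, 4, 5, 7}) = 6
G(23) = mex({0, 1, 2, 3, 4, 5, 6}) = 7
G(24) = mex({0, 1, 2, 3, 5, 6, 7}) = 4
G(25) = mex({0, 2, 3, 4, 6, 7}) = 1
G(26) = mex({0, 1, 3, 4, 5, 6, 7}) = 2
G(27) = mex({0, 1, 2, 3, 4, 5, 6, 7}) = 8
G(28) = mex({0, 1, 2, 3, 4, 6, 7, 8}) = 5
G(29) = mex({0, 1, 2, 3, 5, 6, 7, 8, 9}) = 4
G(30) = mex({0, 1, 2, 3, 4, 5, 6, 9, 10}) = 7
G(31) = mex({0, 1, 3, 4, 5, 7, 10, 11}) = 2
G(32) = mex({0, 2, 3, 4, 5, 6, 7, 9, 11}) = 1
G(33) = mex({0, 1, 2, 3, 4, 5, 6, 7, 9, 12}) = 8
G(34) = mex({0, 1, 2, 3, 4, 5, 7, 8, 11, 12}) = 6
G(35) = mex({0, 1, 2, 3, 4, 5, 6, 8, 9, 10, 11}) = 7
G(36) = mex({0, 1, 2, 3, 5, 6, 7, 9, 10}) = 4
G(37) = mex({0, 2, 3, 4, 6, 7, 9, 10, 11, 12}) = 1
G(38) = mex({0, 1, 3, 4, 5, 6, 7, 9, 10, 11, 12}) = 2
G(39) = mex({0, 1, 2, 4, 5, 6, 7, 9, 10, 12, 14}) = 3
G(40) = mex({0, 2, 3, 4, 6, 7, 11, 12, 14}) = 1
G(41) = mex({0, 1, 2, 3, 5, 6, 7, 9, 10, 11, 12}) = 4
G(42) = mex({0, 1, 2, 3, 4, 5, 6, 9, 10}) = 7
G(43) = mex({0, 1, 3, 4, 5, 7, 9, 10, 12, 15}) = 2
G(44) = mex({0, 2, 3, 4, 5, 6, 7, 9, 10, 12, 15}) = 1
G(45) = mex({0, 1, 2, 3, 4, 5, 6, 7, 9, 10, 12, 14}) = 8
G(46) = mex({0, 1, 3, 4, 5, 7, 8, 11, 12, 14}) = 2
G(47) = mex({0, 1, 2, 3, 4, 5, 6, 8, 9, 10, 11, 12}) = 7
G(48) = mex({0, 1, 2, 3, 5, 6, 7, 9, 10}) = 4
G(49) = mex({0, 2, 3, 4, 6, 7, 9, 10, 11, 12, 15}) = 1
G(50) = mex({0, 1, 4, 5, 6, 7, 9, 11, 12, 14, 15}) = 2
G(51) = mex({0, 1, 2, 3, 4, 5, 6, 7, 9, 12, 14, 15}) = 8
G(52) = mex({0, 2, 3, 4, 5, 6, 7, 8, 11, 12, 15}) = 1
G(53) = mex({0, 1, 2, 3, 5, 6, 7, 8, 9, 10, 11, 12}) = 4
G(54) = mex({0, 1, 2, 3, 4, 5, 6, 9, 10}) = 7
G(55) = mex({0, 1, 3, 4, 5, 7, 9, 10, 11, 12}) = 2
G(56) = mex({0, 2, 3, 4, 5, 6, 7, 9, 10, 11, 12, 13, 14}) = 1
Therefore G(56) = 1.

1


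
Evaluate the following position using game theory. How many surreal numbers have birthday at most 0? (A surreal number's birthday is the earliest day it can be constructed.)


Day 0: {|} = 0 is born. Count = 1.
Day n: the number of surreal numbers born by day n is 2^(n+1) - 1.
By day 0: 2^1 - 1 = 1
By day 0: 1 surreal numbers.

1


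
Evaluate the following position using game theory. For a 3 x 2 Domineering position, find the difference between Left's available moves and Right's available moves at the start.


Board is 3 x 2 (rows x cols).
Left (vertical) placements: (rows-1) * cols = 2 * 2 = 4
Right (horizontal) placements: rows * (cols-1) = 3 * 1 = 3
Advantage = Left - Right = 4 - 3 = 1

1


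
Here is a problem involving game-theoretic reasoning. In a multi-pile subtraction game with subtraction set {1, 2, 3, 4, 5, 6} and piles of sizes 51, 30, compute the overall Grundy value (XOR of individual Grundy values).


Subtraction set: {1, 2, 3, 4, 5, 6}
For this subtraction set, G(n) = n mod 7 (period = max + 1 = 7).
Pile 1 (size 51): G(51) = 51 mod 7 = 2
Pile 2 (size 30): G(30) = 30 mod 7 = 2
Total Grundy value = XOR of all: 2 XOR 2 = 0

0


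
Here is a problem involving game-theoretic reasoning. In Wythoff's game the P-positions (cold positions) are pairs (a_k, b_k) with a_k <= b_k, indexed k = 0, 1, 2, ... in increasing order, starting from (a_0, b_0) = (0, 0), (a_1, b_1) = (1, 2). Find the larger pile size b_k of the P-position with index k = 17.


By Wythoff's theorem, a_k = floor(k * phi) and b_k = floor(k * phi^2) = a_k + k, where phi = (1 + sqrt(5))/2 is the golden ratio.
phi = (1 + sqrt(5))/2 = 1.618034
phi^2 = phi + 1 = 2.618034
k = 17
k * phi^2 = 17 * 2.618034 = 44.506578
b_17 = floor(k * phi^2) = 44 (check: a_17 + k = 27 + 17 = 44)

44
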